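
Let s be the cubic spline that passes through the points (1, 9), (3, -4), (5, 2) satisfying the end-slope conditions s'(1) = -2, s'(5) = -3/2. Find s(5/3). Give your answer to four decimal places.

5.2963

Write M_i for s''(x_i). With h_i = 2, 2 and divided differences Δ_i = -13/2, 3, the continuity of s' gives the tridiagonal system
  2·M_0 + 8·M_1 + 2·M_2 = 6(Δ_1 - Δ_0) = 57
Clamped end conditions give two more equations: 2h_0·M_0 + h_0·M_1 = 6(Δ_0 - s'(1)) = -27 and h_1·M_1 + 2h_1·M_2 = 6(s'(5) - Δ_1) = -27.
Solving: M_0 = -55/4, M_1 = 14, M_2 = -55/4.
On [1, 3], s(t) = 9 - 2·(t - 1) - 55/8·(t - 1)² + 37/16·(t - 1)³.
With (t - 1) = 2/3: s(5/3) = 143/27.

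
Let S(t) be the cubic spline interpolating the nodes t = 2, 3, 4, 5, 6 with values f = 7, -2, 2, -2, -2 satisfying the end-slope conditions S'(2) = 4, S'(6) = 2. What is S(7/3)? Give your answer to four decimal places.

Let M_i = S''(x_i). Step sizes h_i = 1, 1, 1, 1; slopes of the chords Δ_i = (y_(i+1) - y_i)/h_i = -9, 4, -4, 0.
  1·M_0 + 4·M_1 + 1·M_2 = 6(Δ_1 - Δ_0) = 78
  1·M_1 + 4·M_2 + 1·M_3 = 6(Δ_2 - Δ_1) = -48
  1·M_2 + 4·M_3 + 1·M_4 = 6(Δ_3 - Δ_2) = 24
Clamped end conditions give two more equations: 2h_0·M_0 + h_0·M_1 = 6(Δ_0 - S'(2)) = -78 and h_3·M_3 + 2h_3·M_4 = 6(S'(6) - Δ_3) = 12.
Forward elimination and back-substitution give M_0 = -1661/28, M_1 = 569/14, M_2 = -101/4, M_3 = 173/14, M_4 = -5/28.
On [2, 3], S(t) = 7 + 4·(t - 2) - 1661/56·(t - 2)² + 933/56·(t - 2)³.
With (t - 2) = 1/3: S(7/3) = 475/84.

5.6548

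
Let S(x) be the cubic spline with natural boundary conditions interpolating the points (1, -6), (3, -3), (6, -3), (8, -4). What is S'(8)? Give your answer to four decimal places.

With m_i denoting the second derivative at x_i, h_i = 2, 3, 2, and Δ_i = (y_(i+1) − y_i)/h_i = 3/2, 0, -1/2:
  2·m_0 + 10·m_1 + 3·m_2 = 6(Δ_1 - Δ_0) = -9
  3·m_1 + 10·m_2 + 2·m_3 = 6(Δ_2 - Δ_1) = -3
Natural end conditions: m_0 = m_3 = 0.
Solving the tridiagonal system: m_0 = 0, m_1 = -81/91, m_2 = -3/91, m_3 = 0.
On [6, 8], S'(x) = b_2 + 2c_2·(x - 6) + 3d_2·(x - 6)² with b_2 = Δ_2 - h_2(2m_2 + m_3)/6 = -87/182, c_2 = m_2/2 = -3/182, d_2 = (m_3 - m_2)/(6h_2) = 1/364. So S'(8) = -93/182.

-0.5110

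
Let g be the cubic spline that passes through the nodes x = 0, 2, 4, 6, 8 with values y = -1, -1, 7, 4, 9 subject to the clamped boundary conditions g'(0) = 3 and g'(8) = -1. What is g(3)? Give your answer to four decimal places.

With σ_i denoting the second derivative at x_i, h_i = 2, 2, 2, 2, and Δ_i = (y_(i+1) − y_i)/h_i = 0, 4, -3/2, 5/2:
  2·σ_0 + 8·σ_1 + 2·σ_2 = 6(Δ_1 - Δ_0) = 24
  2·σ_1 + 8·σ_2 + 2·σ_3 = 6(Δ_2 - Δ_1) = -33
  2·σ_2 + 8·σ_3 + 2·σ_4 = 6(Δ_3 - Δ_2) = 24
Clamped end conditions give two more equations: 2h_0·σ_0 + h_0·σ_1 = 6(Δ_0 - g'(0)) = -18 and h_3·σ_3 + 2h_3·σ_4 = 6(g'(8) - Δ_3) = -21.
Forward elimination and back-substitution give σ_0 = -445/56, σ_1 = 193/28, σ_2 = -61/8, σ_3 = 199/28, σ_4 = -493/56.
On [2, 4], g(x) = -1 + 109/56·(x - 2) + 193/56·(x - 2)² - 271/224·(x - 2)³.
With (x - 2) = 1: g(3) = 713/224.

3.1830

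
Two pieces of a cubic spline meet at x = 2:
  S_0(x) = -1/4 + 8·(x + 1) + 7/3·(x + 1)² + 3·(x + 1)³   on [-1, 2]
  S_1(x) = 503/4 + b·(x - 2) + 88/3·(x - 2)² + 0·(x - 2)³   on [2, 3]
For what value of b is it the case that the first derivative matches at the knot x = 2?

S_0'(x) = 8 + 14/3·(x + 1) + 9·(x + 1)², so S_0'(2) = 103. On the right, S_1'(2) = b, so b = 103.

103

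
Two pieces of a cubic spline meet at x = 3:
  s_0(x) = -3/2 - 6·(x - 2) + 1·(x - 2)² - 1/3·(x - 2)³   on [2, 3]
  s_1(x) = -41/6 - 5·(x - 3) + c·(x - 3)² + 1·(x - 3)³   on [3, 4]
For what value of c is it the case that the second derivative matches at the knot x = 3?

s_0''(x) = 2 - 2·(x - 2), so s_0''(3) = 0. On the right, s_1''(3) = 2c, so c = 0.

0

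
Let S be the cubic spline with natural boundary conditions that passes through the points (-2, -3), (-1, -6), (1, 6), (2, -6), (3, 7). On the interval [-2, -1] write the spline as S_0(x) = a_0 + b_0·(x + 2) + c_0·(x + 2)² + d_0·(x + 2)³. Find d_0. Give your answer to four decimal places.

Let m_i = S''(x_i). Step sizes h_i = 1, 2, 1, 1; slopes of the chords Δ_i = (y_(i+1) - y_i)/h_i = -3, 6, -12, 13.
  1·m_0 + 6·m_1 + 2·m_2 = 6(Δ_1 - Δ_0) = 54
  2·m_1 + 6·m_2 + 1·m_3 = 6(Δ_2 - Δ_1) = -108
  1·m_2 + 4·m_3 + 1·m_4 = 6(Δ_3 - Δ_2) = 150
Natural end conditions: m_0 = m_4 = 0.
Forward elimination and back-substitution give m_0 = 0, m_1 = 1203/61, m_2 = -1962/61, m_3 = 2778/61, m_4 = 0.
On [-2, -1], with S_0(x) = a_0 + b_0·(x + 2) + c_0·(x + 2)² + d_0·(x + 2)³: c_0 = m_0/2 = 0, d_0 = (m_1 - m_0)/(6h_0) = 401/122, b_0 = Δ_0 - h_0(2m_0 + m_1)/6 = -767/122.

3.2869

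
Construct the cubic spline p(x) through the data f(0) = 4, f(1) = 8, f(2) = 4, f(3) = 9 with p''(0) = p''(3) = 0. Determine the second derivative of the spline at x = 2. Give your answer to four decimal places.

17.6000

Write M_i for p''(x_i). With h_i = 1, 1, 1 and divided differences Δ_i = 4, -4, 5, the continuity of p' gives the tridiagonal system
  1·M_0 + 4·M_1 + 1·M_2 = 6(Δ_1 - Δ_0) = -48
  1·M_1 + 4·M_2 + 1·M_3 = 6(Δ_2 - Δ_1) = 54
Natural end conditions: M_0 = M_3 = 0.
Hence M_0 = 0, M_1 = -82/5, M_2 = 88/5, M_3 = 0.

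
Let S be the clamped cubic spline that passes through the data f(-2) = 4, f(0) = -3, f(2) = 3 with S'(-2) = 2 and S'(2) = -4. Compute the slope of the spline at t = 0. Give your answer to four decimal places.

0.1250

Write m_i for S''(x_i). With h_i = 2, 2 and divided differences Δ_i = -7/2, 3, the continuity of S' gives the tridiagonal system
  2·m_0 + 8·m_1 + 2·m_2 = 6(Δ_1 - Δ_0) = 39
Clamped end conditions give two more equations: 2h_0·m_0 + h_0·m_1 = 6(Δ_0 - S'(-2)) = -33 and h_1·m_1 + 2h_1·m_2 = 6(S'(2) - Δ_1) = -42.
Forward elimination and back-substitution give m_0 = -117/8, m_1 = 51/4, m_2 = -135/8.
On [0, 2], S'(t) = b_1 + 2c_1·t + 3d_1·t² with b_1 = Δ_1 - h_1(2m_1 + m_2)/6 = 1/8, c_1 = m_1/2 = 51/8, d_1 = (m_2 - m_1)/(6h_1) = -79/32. So S'(0) = 1/8.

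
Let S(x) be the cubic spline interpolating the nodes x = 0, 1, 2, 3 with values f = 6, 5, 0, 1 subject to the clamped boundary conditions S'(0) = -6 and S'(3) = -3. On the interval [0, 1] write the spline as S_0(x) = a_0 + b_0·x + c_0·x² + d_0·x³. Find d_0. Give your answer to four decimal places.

Let σ_i = S''(x_i). Step sizes h_i = 1, 1, 1; slopes of the chords Δ_i = (y_(i+1) - y_i)/h_i = -1, -5, 1.
  1·σ_0 + 4·σ_1 + 1·σ_2 = 6(Δ_1 - Δ_0) = -24
  1·σ_1 + 4·σ_2 + 1·σ_3 = 6(Δ_2 - Δ_1) = 36
Clamped end conditions give two more equations: 2h_0·σ_0 + h_0·σ_1 = 6(Δ_0 - S'(0)) = 30 and h_2·σ_2 + 2h_2·σ_3 = 6(S'(3) - Δ_2) = -24.
Solving: σ_0 = 116/5, σ_1 = -82/5, σ_2 = 92/5, σ_3 = -106/5.
On [0, 1], with S_0(x) = a_0 + b_0·x + c_0·x² + d_0·x³: c_0 = σ_0/2 = 58/5, d_0 = (σ_1 - σ_0)/(6h_0) = -33/5, b_0 = Δ_0 - h_0(2σ_0 + σ_1)/6 = -6.

-6.6000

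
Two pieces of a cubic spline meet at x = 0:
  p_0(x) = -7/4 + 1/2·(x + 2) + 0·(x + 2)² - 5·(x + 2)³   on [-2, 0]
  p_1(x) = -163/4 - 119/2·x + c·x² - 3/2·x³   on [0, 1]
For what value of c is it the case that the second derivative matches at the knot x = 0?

p_0''(x) = 0 - 30·(x + 2), so p_0''(0) = -60. On the right, p_1''(0) = 2c, so c = -30.

-30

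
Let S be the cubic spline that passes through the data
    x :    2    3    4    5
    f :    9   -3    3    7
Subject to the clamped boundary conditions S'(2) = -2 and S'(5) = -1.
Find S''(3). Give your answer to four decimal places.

42.6667

With M_i denoting the second derivative at x_i, h_i = 1, 1, 1, and Δ_i = (y_(i+1) − y_i)/h_i = -12, 6, 4:
  1·M_0 + 4·M_1 + 1·M_2 = 6(Δ_1 - Δ_0) = 108
  1·M_1 + 4·M_2 + 1·M_3 = 6(Δ_2 - Δ_1) = -12
Clamped end conditions give two more equations: 2h_0·M_0 + h_0·M_1 = 6(Δ_0 - S'(2)) = -60 and h_2·M_2 + 2h_2·M_3 = 6(S'(5) - Δ_2) = -30.
Forward elimination and back-substitution give M_0 = -154/3, M_1 = 128/3, M_2 = -34/3, M_3 = -28/3.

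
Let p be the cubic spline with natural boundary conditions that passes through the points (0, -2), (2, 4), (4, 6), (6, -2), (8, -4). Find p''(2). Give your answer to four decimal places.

-0.3750

Put σ_i = p'' at the i-th knot. Here h = (2, 2, 2, 2) and Δ = (3, 1, -4, -1), so the interior equations h_(i-1)·σ_(i-1) + 2(h_(i-1)+h_i)·σ_i + h_i·σ_(i+1) = 6(Δ_i − Δ_(i-1)) read
  2·σ_0 + 8·σ_1 + 2·σ_2 = 6(Δ_1 - Δ_0) = -12
  2·σ_1 + 8·σ_2 + 2·σ_3 = 6(Δ_2 - Δ_1) = -30
  2·σ_2 + 8·σ_3 + 2·σ_4 = 6(Δ_3 - Δ_2) = 18
Natural end conditions: σ_0 = σ_4 = 0.
Hence σ_0 = 0, σ_1 = -3/8, σ_2 = -9/2, σ_3 = 27/8, σ_4 = 0.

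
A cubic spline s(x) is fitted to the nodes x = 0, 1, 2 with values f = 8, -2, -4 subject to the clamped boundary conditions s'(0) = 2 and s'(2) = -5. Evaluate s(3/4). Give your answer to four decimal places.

Put M_i = s'' at the i-th knot. Here h = (1, 1) and Δ = (-10, -2), so the interior equations h_(i-1)·M_(i-1) + 2(h_(i-1)+h_i)·M_i + h_i·M_(i+1) = 6(Δ_i − Δ_(i-1)) read
  1·M_0 + 4·M_1 + 1·M_2 = 6(Δ_1 - Δ_0) = 48
Clamped end conditions give two more equations: 2h_0·M_0 + h_0·M_1 = 6(Δ_0 - s'(0)) = -72 and h_1·M_1 + 2h_1·M_2 = 6(s'(2) - Δ_1) = -18.
Solving the tridiagonal system: M_0 = -103/2, M_1 = 31, M_2 = -49/2.
On [0, 1], s(x) = 8 + 2·x - 103/4·x² + 55/4·x³.
With x = 3/4: s(3/4) = 209/256.

0.8164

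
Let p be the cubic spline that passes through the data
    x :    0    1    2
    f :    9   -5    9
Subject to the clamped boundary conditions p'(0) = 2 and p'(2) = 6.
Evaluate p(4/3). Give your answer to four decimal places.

-2.1111

Let σ_i = p''(x_i). Step sizes h_i = 1, 1; slopes of the chords Δ_i = (y_(i+1) - y_i)/h_i = -14, 14.
  1·σ_0 + 4·σ_1 + 1·σ_2 = 6(Δ_1 - Δ_0) = 168
Clamped end conditions give two more equations: 2h_0·σ_0 + h_0·σ_1 = 6(Δ_0 - p'(0)) = -96 and h_1·σ_1 + 2h_1·σ_2 = 6(p'(2) - Δ_1) = -48.
Solving: σ_0 = -88, σ_1 = 80, σ_2 = -64.
On [1, 2], p(x) = -5 - 2·(x - 1) + 40·(x - 1)² - 24·(x - 1)³.
With (x - 1) = 1/3: p(4/3) = -19/9.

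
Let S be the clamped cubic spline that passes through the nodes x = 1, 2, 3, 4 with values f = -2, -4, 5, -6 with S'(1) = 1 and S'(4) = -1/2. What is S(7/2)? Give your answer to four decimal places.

-0.7875

Write M_i for S''(x_i). With h_i = 1, 1, 1 and divided differences Δ_i = -2, 9, -11, the continuity of S' gives the tridiagonal system
  1·M_0 + 4·M_1 + 1·M_2 = 6(Δ_1 - Δ_0) = 66
  1·M_1 + 4·M_2 + 1·M_3 = 6(Δ_2 - Δ_1) = -120
Clamped end conditions give two more equations: 2h_0·M_0 + h_0·M_1 = 6(Δ_0 - S'(1)) = -18 and h_2·M_2 + 2h_2·M_3 = 6(S'(4) - Δ_2) = 63.
Solving the tridiagonal system: M_0 = -137/5, M_1 = 184/5, M_2 = -269/5, M_3 = 292/5.
On [3, 4], S(x) = 5 - 14/5·(x - 3) - 269/10·(x - 3)² + 187/10·(x - 3)³.
With (x - 3) = 1/2: S(7/2) = -63/80.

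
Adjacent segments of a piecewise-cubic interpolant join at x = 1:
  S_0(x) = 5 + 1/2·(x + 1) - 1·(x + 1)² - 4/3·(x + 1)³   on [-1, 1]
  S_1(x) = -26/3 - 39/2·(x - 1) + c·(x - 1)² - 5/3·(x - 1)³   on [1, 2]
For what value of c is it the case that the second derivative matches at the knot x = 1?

-9

S_0''(x) = -2 - 8·(x + 1), so S_0''(1) = -18. On the right, S_1''(1) = 2c, so c = -9.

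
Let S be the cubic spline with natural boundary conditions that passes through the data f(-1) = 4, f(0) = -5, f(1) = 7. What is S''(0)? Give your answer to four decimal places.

Put σ_i = S'' at the i-th knot. Here h = (1, 1) and Δ = (-9, 12), so the interior equations h_(i-1)·σ_(i-1) + 2(h_(i-1)+h_i)·σ_i + h_i·σ_(i+1) = 6(Δ_i − Δ_(i-1)) read
  1·σ_0 + 4·σ_1 + 1·σ_2 = 6(Δ_1 - Δ_0) = 126
Natural end conditions: σ_0 = σ_2 = 0.
Solving the tridiagonal system: σ_0 = 0, σ_1 = 63/2, σ_2 = 0.

31.5000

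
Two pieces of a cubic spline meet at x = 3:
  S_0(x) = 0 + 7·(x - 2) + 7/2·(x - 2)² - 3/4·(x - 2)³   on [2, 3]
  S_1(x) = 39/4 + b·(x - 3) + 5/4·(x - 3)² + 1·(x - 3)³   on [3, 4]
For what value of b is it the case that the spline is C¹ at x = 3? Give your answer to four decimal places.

11.7500

S_0'(x) = 7 + 7·(x - 2) - 9/4·(x - 2)², so S_0'(3) = 47/4. On the right, S_1'(3) = b, so b = 47/4.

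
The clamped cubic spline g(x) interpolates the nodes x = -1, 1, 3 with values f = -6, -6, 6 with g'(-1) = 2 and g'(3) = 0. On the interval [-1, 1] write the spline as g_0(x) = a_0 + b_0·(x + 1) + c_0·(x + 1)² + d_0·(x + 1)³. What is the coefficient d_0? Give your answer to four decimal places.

1.5000

Put M_i = g'' at the i-th knot. Here h = (2, 2) and Δ = (0, 6), so the interior equations h_(i-1)·M_(i-1) + 2(h_(i-1)+h_i)·M_i + h_i·M_(i+1) = 6(Δ_i − Δ_(i-1)) read
  2·M_0 + 8·M_1 + 2·M_2 = 6(Δ_1 - Δ_0) = 36
Clamped end conditions give two more equations: 2h_0·M_0 + h_0·M_1 = 6(Δ_0 - g'(-1)) = -12 and h_1·M_1 + 2h_1·M_2 = 6(g'(3) - Δ_1) = -36.
Solving: M_0 = -8, M_1 = 10, M_2 = -14.
On [-1, 1], with g_0(x) = a_0 + b_0·(x + 1) + c_0·(x + 1)² + d_0·(x + 1)³: c_0 = M_0/2 = -4, d_0 = (M_1 - M_0)/(6h_0) = 3/2, b_0 = Δ_0 - h_0(2M_0 + M_1)/6 = 2.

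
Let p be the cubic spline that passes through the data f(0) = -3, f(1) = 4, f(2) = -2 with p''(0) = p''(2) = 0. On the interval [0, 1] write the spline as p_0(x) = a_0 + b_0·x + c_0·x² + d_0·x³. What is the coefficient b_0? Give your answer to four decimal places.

10.2500

Let M_i = p''(x_i). Step sizes h_i = 1, 1; slopes of the chords Δ_i = (y_(i+1) - y_i)/h_i = 7, -6.
  1·M_0 + 4·M_1 + 1·M_2 = 6(Δ_1 - Δ_0) = -78
Natural end conditions: M_0 = M_2 = 0.
Hence M_0 = 0, M_1 = -39/2, M_2 = 0.
On [0, 1], with p_0(x) = a_0 + b_0·x + c_0·x² + d_0·x³: c_0 = M_0/2 = 0, d_0 = (M_1 - M_0)/(6h_0) = -13/4, b_0 = Δ_0 - h_0(2M_0 + M_1)/6 = 41/4.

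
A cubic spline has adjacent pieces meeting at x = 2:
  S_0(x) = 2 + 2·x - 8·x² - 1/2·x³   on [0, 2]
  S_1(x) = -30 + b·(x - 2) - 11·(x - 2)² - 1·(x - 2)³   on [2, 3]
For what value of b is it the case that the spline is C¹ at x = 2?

-36

S_0'(x) = 2 - 16·x - 3/2·x², so S_0'(2) = -36. On the right, S_1'(2) = b, so b = -36.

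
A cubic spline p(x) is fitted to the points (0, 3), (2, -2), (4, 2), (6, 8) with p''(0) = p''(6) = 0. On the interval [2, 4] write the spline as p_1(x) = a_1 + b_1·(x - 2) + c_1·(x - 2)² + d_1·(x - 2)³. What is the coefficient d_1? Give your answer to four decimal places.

With m_i denoting the second derivative at x_i, h_i = 2, 2, 2, and Δ_i = (y_(i+1) − y_i)/h_i = -5/2, 2, 3:
  2·m_0 + 8·m_1 + 2·m_2 = 6(Δ_1 - Δ_0) = 27
  2·m_1 + 8·m_2 + 2·m_3 = 6(Δ_2 - Δ_1) = 6
Natural end conditions: m_0 = m_3 = 0.
Forward elimination and back-substitution give m_0 = 0, m_1 = 17/5, m_2 = -1/10, m_3 = 0.
On [2, 4], with p_1(x) = a_1 + b_1·(x - 2) + c_1·(x - 2)² + d_1·(x - 2)³: c_1 = m_1/2 = 17/10, d_1 = (m_2 - m_1)/(6h_1) = -7/24, b_1 = Δ_1 - h_1(2m_1 + m_2)/6 = -7/30.

-0.2917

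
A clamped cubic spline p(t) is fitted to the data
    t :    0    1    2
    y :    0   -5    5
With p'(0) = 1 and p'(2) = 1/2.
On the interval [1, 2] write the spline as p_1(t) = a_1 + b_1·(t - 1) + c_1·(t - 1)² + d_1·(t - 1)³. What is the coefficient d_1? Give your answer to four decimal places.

Put σ_i = p'' at the i-th knot. Here h = (1, 1) and Δ = (-5, 10), so the interior equations h_(i-1)·σ_(i-1) + 2(h_(i-1)+h_i)·σ_i + h_i·σ_(i+1) = 6(Δ_i − Δ_(i-1)) read
  1·σ_0 + 4·σ_1 + 1·σ_2 = 6(Δ_1 - Δ_0) = 90
Clamped end conditions give two more equations: 2h_0·σ_0 + h_0·σ_1 = 6(Δ_0 - p'(0)) = -36 and h_1·σ_1 + 2h_1·σ_2 = 6(p'(2) - Δ_1) = -57.
Hence σ_0 = -163/4, σ_1 = 91/2, σ_2 = -205/4.
On [1, 2], with p_1(t) = a_1 + b_1·(t - 1) + c_1·(t - 1)² + d_1·(t - 1)³: c_1 = σ_1/2 = 91/4, d_1 = (σ_2 - σ_1)/(6h_1) = -129/8, b_1 = Δ_1 - h_1(2σ_1 + σ_2)/6 = 27/8.

-16.1250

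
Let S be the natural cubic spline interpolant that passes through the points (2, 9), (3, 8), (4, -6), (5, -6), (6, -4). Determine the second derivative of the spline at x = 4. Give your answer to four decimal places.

28.7143

Let σ_i = S''(x_i). Step sizes h_i = 1, 1, 1, 1; slopes of the chords Δ_i = (y_(i+1) - y_i)/h_i = -1, -14, 0, 2.
  1·σ_0 + 4·σ_1 + 1·σ_2 = 6(Δ_1 - Δ_0) = -78
  1·σ_1 + 4·σ_2 + 1·σ_3 = 6(Δ_2 - Δ_1) = 84
  1·σ_2 + 4·σ_3 + 1·σ_4 = 6(Δ_3 - Δ_2) = 12
Natural end conditions: σ_0 = σ_4 = 0.
Solving: σ_0 = 0, σ_1 = -747/28, σ_2 = 201/7, σ_3 = -117/28, σ_4 = 0.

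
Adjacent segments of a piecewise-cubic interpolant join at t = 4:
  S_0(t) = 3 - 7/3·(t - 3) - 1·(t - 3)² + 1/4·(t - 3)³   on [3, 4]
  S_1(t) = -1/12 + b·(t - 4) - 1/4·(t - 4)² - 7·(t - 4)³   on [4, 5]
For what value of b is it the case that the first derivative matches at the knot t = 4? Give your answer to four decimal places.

S_0'(t) = -7/3 - 2·(t - 3) + 3/4·(t - 3)², so S_0'(4) = -43/12. On the right, S_1'(4) = b, so b = -43/12.

-3.5833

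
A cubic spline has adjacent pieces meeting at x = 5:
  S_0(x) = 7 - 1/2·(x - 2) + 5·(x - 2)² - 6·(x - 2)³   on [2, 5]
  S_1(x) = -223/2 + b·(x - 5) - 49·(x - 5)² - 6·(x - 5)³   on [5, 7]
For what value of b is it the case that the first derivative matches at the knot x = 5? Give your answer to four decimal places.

S_0'(x) = -1/2 + 10·(x - 2) - 18·(x - 2)², so S_0'(5) = -265/2. On the right, S_1'(5) = b, so b = -265/2.

-132.5000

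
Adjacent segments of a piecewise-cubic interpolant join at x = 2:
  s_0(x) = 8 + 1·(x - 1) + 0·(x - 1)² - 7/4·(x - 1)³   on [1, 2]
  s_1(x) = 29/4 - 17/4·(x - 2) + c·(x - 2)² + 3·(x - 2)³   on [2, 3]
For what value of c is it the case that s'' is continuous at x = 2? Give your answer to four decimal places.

-5.2500

s_0''(x) = 0 - 21/2·(x - 1), so s_0''(2) = -21/2. On the right, s_1''(2) = 2c, so c = -21/4.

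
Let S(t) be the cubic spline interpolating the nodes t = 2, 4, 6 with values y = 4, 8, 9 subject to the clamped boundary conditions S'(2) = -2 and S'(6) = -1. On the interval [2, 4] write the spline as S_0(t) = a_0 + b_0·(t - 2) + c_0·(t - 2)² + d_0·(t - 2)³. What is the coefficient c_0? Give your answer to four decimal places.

3.6875

With m_i denoting the second derivative at x_i, h_i = 2, 2, and Δ_i = (y_(i+1) − y_i)/h_i = 2, 1/2:
  2·m_0 + 8·m_1 + 2·m_2 = 6(Δ_1 - Δ_0) = -9
Clamped end conditions give two more equations: 2h_0·m_0 + h_0·m_1 = 6(Δ_0 - S'(2)) = 24 and h_1·m_1 + 2h_1·m_2 = 6(S'(6) - Δ_1) = -9.
Forward elimination and back-substitution give m_0 = 59/8, m_1 = -11/4, m_2 = -7/8.
On [2, 4], with S_0(t) = a_0 + b_0·(t - 2) + c_0·(t - 2)² + d_0·(t - 2)³: c_0 = m_0/2 = 59/16, d_0 = (m_1 - m_0)/(6h_0) = -27/32, b_0 = Δ_0 - h_0(2m_0 + m_1)/6 = -2.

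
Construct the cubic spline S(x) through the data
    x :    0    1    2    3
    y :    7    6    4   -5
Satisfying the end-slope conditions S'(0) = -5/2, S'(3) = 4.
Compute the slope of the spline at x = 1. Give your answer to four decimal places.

0.7333

With m_i denoting the second derivative at x_i, h_i = 1, 1, 1, and Δ_i = (y_(i+1) − y_i)/h_i = -1, -2, -9:
  1·m_0 + 4·m_1 + 1·m_2 = 6(Δ_1 - Δ_0) = -6
  1·m_1 + 4·m_2 + 1·m_3 = 6(Δ_2 - Δ_1) = -42
Clamped end conditions give two more equations: 2h_0·m_0 + h_0·m_1 = 6(Δ_0 - S'(0)) = 9 and h_2·m_2 + 2h_2·m_3 = 6(S'(3) - Δ_2) = 78.
Hence m_0 = 38/15, m_1 = 59/15, m_2 = -364/15, m_3 = 767/15.
On [1, 2], S'(x) = b_1 + 2c_1·(x - 1) + 3d_1·(x - 1)² with b_1 = Δ_1 - h_1(2m_1 + m_2)/6 = 11/15, c_1 = m_1/2 = 59/30, d_1 = (m_2 - m_1)/(6h_1) = -47/10. So S'(1) = 11/15.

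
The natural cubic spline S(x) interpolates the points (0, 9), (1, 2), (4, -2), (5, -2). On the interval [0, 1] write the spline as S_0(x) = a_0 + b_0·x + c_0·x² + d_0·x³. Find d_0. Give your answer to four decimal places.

Let σ_i = S''(x_i). Step sizes h_i = 1, 3, 1; slopes of the chords Δ_i = (y_(i+1) - y_i)/h_i = -7, -4/3, 0.
  1·σ_0 + 8·σ_1 + 3·σ_2 = 6(Δ_1 - Δ_0) = 34
  3·σ_1 + 8·σ_2 + 1·σ_3 = 6(Δ_2 - Δ_1) = 8
Natural end conditions: σ_0 = σ_3 = 0.
Solving: σ_0 = 0, σ_1 = 248/55, σ_2 = -38/55, σ_3 = 0.
On [0, 1], with S_0(x) = a_0 + b_0·x + c_0·x² + d_0·x³: c_0 = σ_0/2 = 0, d_0 = (σ_1 - σ_0)/(6h_0) = 124/165, b_0 = Δ_0 - h_0(2σ_0 + σ_1)/6 = -1279/165.

0.7515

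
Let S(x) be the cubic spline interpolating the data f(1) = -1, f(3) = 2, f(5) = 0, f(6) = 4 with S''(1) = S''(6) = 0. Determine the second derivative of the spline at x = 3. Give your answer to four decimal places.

Let M_i = S''(x_i). Step sizes h_i = 2, 2, 1; slopes of the chords Δ_i = (y_(i+1) - y_i)/h_i = 3/2, -1, 4.
  2·M_0 + 8·M_1 + 2·M_2 = 6(Δ_1 - Δ_0) = -15
  2·M_1 + 6·M_2 + 1·M_3 = 6(Δ_2 - Δ_1) = 30
Natural end conditions: M_0 = M_3 = 0.
Solving the tridiagonal system: M_0 = 0, M_1 = -75/22, M_2 = 135/22, M_3 = 0.

-3.4091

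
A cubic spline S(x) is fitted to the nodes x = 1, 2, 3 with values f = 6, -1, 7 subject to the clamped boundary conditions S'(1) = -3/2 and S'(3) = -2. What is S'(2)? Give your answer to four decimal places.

1.6250

Write σ_i for S''(x_i). With h_i = 1, 1 and divided differences Δ_i = -7, 8, the continuity of S' gives the tridiagonal system
  1·σ_0 + 4·σ_1 + 1·σ_2 = 6(Δ_1 - Δ_0) = 90
Clamped end conditions give two more equations: 2h_0·σ_0 + h_0·σ_1 = 6(Δ_0 - S'(1)) = -33 and h_1·σ_1 + 2h_1·σ_2 = 6(S'(3) - Δ_1) = -60.
Solving: σ_0 = -157/4, σ_1 = 91/2, σ_2 = -211/4.
On [2, 3], S'(x) = b_1 + 2c_1·(x - 2) + 3d_1·(x - 2)² with b_1 = Δ_1 - h_1(2σ_1 + σ_2)/6 = 13/8, c_1 = σ_1/2 = 91/4, d_1 = (σ_2 - σ_1)/(6h_1) = -131/8. So S'(2) = 13/8.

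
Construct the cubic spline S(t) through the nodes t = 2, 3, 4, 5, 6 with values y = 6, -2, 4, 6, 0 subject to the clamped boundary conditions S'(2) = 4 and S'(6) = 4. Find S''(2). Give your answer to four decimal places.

-54.6429

Let M_i = S''(x_i). Step sizes h_i = 1, 1, 1, 1; slopes of the chords Δ_i = (y_(i+1) - y_i)/h_i = -8, 6, 2, -6.
  1·M_0 + 4·M_1 + 1·M_2 = 6(Δ_1 - Δ_0) = 84
  1·M_1 + 4·M_2 + 1·M_3 = 6(Δ_2 - Δ_1) = -24
  1·M_2 + 4·M_3 + 1·M_4 = 6(Δ_3 - Δ_2) = -48
Clamped end conditions give two more equations: 2h_0·M_0 + h_0·M_1 = 6(Δ_0 - S'(2)) = -72 and h_3·M_3 + 2h_3·M_4 = 6(S'(6) - Δ_3) = 60.
Solving the tridiagonal system: M_0 = -765/14, M_1 = 261/7, M_2 = -21/2, M_3 = -135/7, M_4 = 555/14.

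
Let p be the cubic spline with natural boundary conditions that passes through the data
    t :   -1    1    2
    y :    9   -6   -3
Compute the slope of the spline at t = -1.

Let σ_i = p''(x_i). Step sizes h_i = 2, 1; slopes of the chords Δ_i = (y_(i+1) - y_i)/h_i = -15/2, 3.
  2·σ_0 + 6·σ_1 + 1·σ_2 = 6(Δ_1 - Δ_0) = 63
Natural end conditions: σ_0 = σ_2 = 0.
Solving: σ_0 = 0, σ_1 = 21/2, σ_2 = 0.
On [-1, 1], p'(t) = b_0 + 2c_0·(t + 1) + 3d_0·(t + 1)² with b_0 = Δ_0 - h_0(2σ_0 + σ_1)/6 = -11, c_0 = σ_0/2 = 0, d_0 = (σ_1 - σ_0)/(6h_0) = 7/8. So p'(-1) = -11.

-11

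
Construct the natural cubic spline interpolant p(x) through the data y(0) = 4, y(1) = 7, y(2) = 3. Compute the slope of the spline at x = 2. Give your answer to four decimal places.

Put M_i = p'' at the i-th knot. Here h = (1, 1) and Δ = (3, -4), so the interior equations h_(i-1)·M_(i-1) + 2(h_(i-1)+h_i)·M_i + h_i·M_(i+1) = 6(Δ_i − Δ_(i-1)) read
  1·M_0 + 4·M_1 + 1·M_2 = 6(Δ_1 - Δ_0) = -42
Natural end conditions: M_0 = M_2 = 0.
Hence M_0 = 0, M_1 = -21/2, M_2 = 0.
On [1, 2], p'(x) = b_1 + 2c_1·(x - 1) + 3d_1·(x - 1)² with b_1 = Δ_1 - h_1(2M_1 + M_2)/6 = -1/2, c_1 = M_1/2 = -21/4, d_1 = (M_2 - M_1)/(6h_1) = 7/4. So p'(2) = -23/4.

-5.7500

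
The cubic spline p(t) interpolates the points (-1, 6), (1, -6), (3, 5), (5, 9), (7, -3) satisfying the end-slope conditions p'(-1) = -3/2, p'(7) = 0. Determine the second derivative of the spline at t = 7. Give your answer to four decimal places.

13.1786

Put M_i = p'' at the i-th knot. Here h = (2, 2, 2, 2) and Δ = (-6, 11/2, 2, -6), so the interior equations h_(i-1)·M_(i-1) + 2(h_(i-1)+h_i)·M_i + h_i·M_(i+1) = 6(Δ_i − Δ_(i-1)) read
  2·M_0 + 8·M_1 + 2·M_2 = 6(Δ_1 - Δ_0) = 69
  2·M_1 + 8·M_2 + 2·M_3 = 6(Δ_2 - Δ_1) = -21
  2·M_2 + 8·M_3 + 2·M_4 = 6(Δ_3 - Δ_2) = -48
Clamped end conditions give two more equations: 2h_0·M_0 + h_0·M_1 = 6(Δ_0 - p'(-1)) = -27 and h_3·M_3 + 2h_3·M_4 = 6(p'(7) - Δ_3) = 36.
Hence M_0 = -369/28, M_1 = 90/7, M_2 = -15/4, M_3 = -117/14, M_4 = 369/28.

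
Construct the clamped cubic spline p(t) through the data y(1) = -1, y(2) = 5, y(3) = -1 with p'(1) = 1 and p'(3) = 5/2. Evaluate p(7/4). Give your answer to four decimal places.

With σ_i denoting the second derivative at x_i, h_i = 1, 1, and Δ_i = (y_(i+1) − y_i)/h_i = 6, -6:
  1·σ_0 + 4·σ_1 + 1·σ_2 = 6(Δ_1 - Δ_0) = -72
Clamped end conditions give two more equations: 2h_0·σ_0 + h_0·σ_1 = 6(Δ_0 - p'(1)) = 30 and h_1·σ_1 + 2h_1·σ_2 = 6(p'(3) - Δ_1) = 51.
Solving: σ_0 = 135/4, σ_1 = -75/2, σ_2 = 177/4.
On [1, 2], p(t) = -1 + 1·(t - 1) + 135/8·(t - 1)² - 95/8·(t - 1)³.
With (t - 1) = 3/4: p(7/4) = 2167/512.

4.2324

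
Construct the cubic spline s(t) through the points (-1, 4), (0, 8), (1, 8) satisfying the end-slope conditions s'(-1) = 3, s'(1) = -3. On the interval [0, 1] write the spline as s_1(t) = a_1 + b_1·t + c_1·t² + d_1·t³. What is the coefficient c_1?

Write m_i for s''(x_i). With h_i = 1, 1 and divided differences Δ_i = 4, 0, the continuity of s' gives the tridiagonal system
  1·m_0 + 4·m_1 + 1·m_2 = 6(Δ_1 - Δ_0) = -24
Clamped end conditions give two more equations: 2h_0·m_0 + h_0·m_1 = 6(Δ_0 - s'(-1)) = 6 and h_1·m_1 + 2h_1·m_2 = 6(s'(1) - Δ_1) = -18.
Forward elimination and back-substitution give m_0 = 6, m_1 = -6, m_2 = -6.
On [0, 1], with s_1(t) = a_1 + b_1·t + c_1·t² + d_1·t³: c_1 = m_1/2 = -3, d_1 = (m_2 - m_1)/(6h_1) = 0, b_1 = Δ_1 - h_1(2m_1 + m_2)/6 = 3.

-3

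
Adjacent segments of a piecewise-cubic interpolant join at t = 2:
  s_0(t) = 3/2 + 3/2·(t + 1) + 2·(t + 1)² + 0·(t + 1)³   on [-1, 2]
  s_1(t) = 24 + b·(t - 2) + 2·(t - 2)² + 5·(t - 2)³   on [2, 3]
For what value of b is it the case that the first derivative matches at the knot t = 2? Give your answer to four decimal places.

s_0'(t) = 3/2 + 4·(t + 1) + 0·(t + 1)², so s_0'(2) = 27/2. On the right, s_1'(2) = b, so b = 27/2.

13.5000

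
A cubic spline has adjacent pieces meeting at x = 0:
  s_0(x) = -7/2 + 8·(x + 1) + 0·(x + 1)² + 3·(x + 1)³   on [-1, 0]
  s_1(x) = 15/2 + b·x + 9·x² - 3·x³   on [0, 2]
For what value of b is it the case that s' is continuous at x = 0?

17

s_0'(x) = 8 + 0·(x + 1) + 9·(x + 1)², so s_0'(0) = 17. On the right, s_1'(0) = b, so b = 17.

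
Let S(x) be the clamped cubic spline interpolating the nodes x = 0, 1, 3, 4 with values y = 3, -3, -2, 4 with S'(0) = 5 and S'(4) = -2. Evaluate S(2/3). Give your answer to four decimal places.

With M_i denoting the second derivative at x_i, h_i = 1, 2, 1, and Δ_i = (y_(i+1) − y_i)/h_i = -6, 1/2, 6:
  1·M_0 + 6·M_1 + 2·M_2 = 6(Δ_1 - Δ_0) = 39
  2·M_1 + 6·M_2 + 1·M_3 = 6(Δ_2 - Δ_1) = 33
Clamped end conditions give two more equations: 2h_0·M_0 + h_0·M_1 = 6(Δ_0 - S'(0)) = -66 and h_2·M_2 + 2h_2·M_3 = 6(S'(4) - Δ_2) = -48.
Solving: M_0 = -1343/35, M_1 = 376/35, M_2 = 226/35, M_3 = -953/35.
On [0, 1], S(x) = 3 + 5·x - 1343/70·x² + 573/70·x³.
With x = 2/3: S(2/3) = 73/315.

0.2317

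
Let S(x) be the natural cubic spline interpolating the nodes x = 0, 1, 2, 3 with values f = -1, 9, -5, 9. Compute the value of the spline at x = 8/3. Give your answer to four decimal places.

With M_i denoting the second derivative at x_i, h_i = 1, 1, 1, and Δ_i = (y_(i+1) − y_i)/h_i = 10, -14, 14:
  1·M_0 + 4·M_1 + 1·M_2 = 6(Δ_1 - Δ_0) = -144
  1·M_1 + 4·M_2 + 1·M_3 = 6(Δ_2 - Δ_1) = 168
Natural end conditions: M_0 = M_3 = 0.
Solving: M_0 = 0, M_1 = -248/5, M_2 = 272/5, M_3 = 0.
On [2, 3], S(x) = -5 - 62/15·(x - 2) + 136/5·(x - 2)² - 136/15·(x - 2)³.
With (x - 2) = 2/3: S(8/3) = 667/405.

1.6469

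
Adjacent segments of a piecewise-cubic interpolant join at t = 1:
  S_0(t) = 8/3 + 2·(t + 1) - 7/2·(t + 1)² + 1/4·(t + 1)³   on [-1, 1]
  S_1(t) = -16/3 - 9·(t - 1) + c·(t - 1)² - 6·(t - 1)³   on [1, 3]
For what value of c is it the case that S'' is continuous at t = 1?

-2

S_0''(t) = -7 + 3/2·(t + 1), so S_0''(1) = -4. On the right, S_1''(1) = 2c, so c = -2.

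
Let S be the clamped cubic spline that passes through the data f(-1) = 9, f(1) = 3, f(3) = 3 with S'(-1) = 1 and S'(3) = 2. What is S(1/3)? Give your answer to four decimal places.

5.5926

Put σ_i = S'' at the i-th knot. Here h = (2, 2) and Δ = (-3, 0), so the interior equations h_(i-1)·σ_(i-1) + 2(h_(i-1)+h_i)·σ_i + h_i·σ_(i+1) = 6(Δ_i − Δ_(i-1)) read
  2·σ_0 + 8·σ_1 + 2·σ_2 = 6(Δ_1 - Δ_0) = 18
Clamped end conditions give two more equations: 2h_0·σ_0 + h_0·σ_1 = 6(Δ_0 - S'(-1)) = -24 and h_1·σ_1 + 2h_1·σ_2 = 6(S'(3) - Δ_1) = 12.
Solving: σ_0 = -8, σ_1 = 4, σ_2 = 1.
On [-1, 1], S(t) = 9 + 1·(t + 1) - 4·(t + 1)² + 1·(t + 1)³.
With (t + 1) = 4/3: S(1/3) = 151/27.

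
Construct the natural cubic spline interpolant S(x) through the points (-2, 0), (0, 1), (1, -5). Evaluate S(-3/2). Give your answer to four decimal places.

1.2656

With M_i denoting the second derivative at x_i, h_i = 2, 1, and Δ_i = (y_(i+1) − y_i)/h_i = 1/2, -6:
  2·M_0 + 6·M_1 + 1·M_2 = 6(Δ_1 - Δ_0) = -39
Natural end conditions: M_0 = M_2 = 0.
Solving the tridiagonal system: M_0 = 0, M_1 = -13/2, M_2 = 0.
On [-2, 0], S(x) = 0 + 8/3·(x + 2) + 0·(x + 2)² - 13/24·(x + 2)³.
With (x + 2) = 1/2: S(-3/2) = 81/64.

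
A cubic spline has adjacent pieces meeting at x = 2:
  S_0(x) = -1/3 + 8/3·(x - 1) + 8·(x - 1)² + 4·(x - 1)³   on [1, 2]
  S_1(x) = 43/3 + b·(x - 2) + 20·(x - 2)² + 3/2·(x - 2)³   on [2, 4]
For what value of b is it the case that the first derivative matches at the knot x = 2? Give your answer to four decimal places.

S_0'(x) = 8/3 + 16·(x - 1) + 12·(x - 1)², so S_0'(2) = 92/3. On the right, S_1'(2) = b, so b = 92/3.

30.6667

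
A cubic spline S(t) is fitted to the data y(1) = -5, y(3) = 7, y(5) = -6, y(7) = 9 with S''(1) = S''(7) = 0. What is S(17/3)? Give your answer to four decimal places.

-4.3827

With M_i denoting the second derivative at x_i, h_i = 2, 2, 2, and Δ_i = (y_(i+1) − y_i)/h_i = 6, -13/2, 15/2:
  2·M_0 + 8·M_1 + 2·M_2 = 6(Δ_1 - Δ_0) = -75
  2·M_1 + 8·M_2 + 2·M_3 = 6(Δ_2 - Δ_1) = 84
Natural end conditions: M_0 = M_3 = 0.
Hence M_0 = 0, M_1 = -64/5, M_2 = 137/10, M_3 = 0.
On [5, 7], S(t) = -6 - 49/30·(t - 5) + 137/20·(t - 5)² - 137/120·(t - 5)³.
With (t - 5) = 2/3: S(17/3) = -355/81.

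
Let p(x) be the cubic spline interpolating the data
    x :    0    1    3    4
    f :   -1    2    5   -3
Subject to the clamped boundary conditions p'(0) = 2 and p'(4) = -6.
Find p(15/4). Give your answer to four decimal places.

Let M_i = p''(x_i). Step sizes h_i = 1, 2, 1; slopes of the chords Δ_i = (y_(i+1) - y_i)/h_i = 3, 3/2, -8.
  1·M_0 + 6·M_1 + 2·M_2 = 6(Δ_1 - Δ_0) = -9
  2·M_1 + 6·M_2 + 1·M_3 = 6(Δ_2 - Δ_1) = -57
Clamped end conditions give two more equations: 2h_0·M_0 + h_0·M_1 = 6(Δ_0 - p'(0)) = 6 and h_2·M_2 + 2h_2·M_3 = 6(p'(4) - Δ_2) = 12.
Solving: M_0 = 13/7, M_1 = 16/7, M_2 = -86/7, M_3 = 85/7.
On [3, 4], p(x) = 5 - 83/14·(x - 3) - 43/7·(x - 3)² + 57/14·(x - 3)³.
With (x - 3) = 3/4: p(15/4) = -1061/896.

-1.1842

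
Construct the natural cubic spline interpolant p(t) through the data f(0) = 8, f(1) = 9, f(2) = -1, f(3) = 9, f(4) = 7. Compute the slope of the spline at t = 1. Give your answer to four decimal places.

-8.1786

With M_i denoting the second derivative at x_i, h_i = 1, 1, 1, 1, and Δ_i = (y_(i+1) − y_i)/h_i = 1, -10, 10, -2:
  1·M_0 + 4·M_1 + 1·M_2 = 6(Δ_1 - Δ_0) = -66
  1·M_1 + 4·M_2 + 1·M_3 = 6(Δ_2 - Δ_1) = 120
  1·M_2 + 4·M_3 + 1·M_4 = 6(Δ_3 - Δ_2) = -72
Natural end conditions: M_0 = M_4 = 0.
Forward elimination and back-substitution give M_0 = 0, M_1 = -771/28, M_2 = 309/7, M_3 = -813/28, M_4 = 0.
On [1, 2], p'(t) = b_1 + 2c_1·(t - 1) + 3d_1·(t - 1)² with b_1 = Δ_1 - h_1(2M_1 + M_2)/6 = -229/28, c_1 = M_1/2 = -771/56, d_1 = (M_2 - M_1)/(6h_1) = 669/56. So p'(1) = -229/28.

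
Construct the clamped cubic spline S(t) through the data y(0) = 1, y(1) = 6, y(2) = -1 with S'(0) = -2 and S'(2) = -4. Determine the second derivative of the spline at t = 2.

With m_i denoting the second derivative at x_i, h_i = 1, 1, and Δ_i = (y_(i+1) − y_i)/h_i = 5, -7:
  1·m_0 + 4·m_1 + 1·m_2 = 6(Δ_1 - Δ_0) = -72
Clamped end conditions give two more equations: 2h_0·m_0 + h_0·m_1 = 6(Δ_0 - S'(0)) = 42 and h_1·m_1 + 2h_1·m_2 = 6(S'(2) - Δ_1) = 18.
Hence m_0 = 38, m_1 = -34, m_2 = 26.

26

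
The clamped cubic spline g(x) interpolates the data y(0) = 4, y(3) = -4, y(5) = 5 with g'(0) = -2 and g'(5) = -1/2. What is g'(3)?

Let M_i = g''(x_i). Step sizes h_i = 3, 2; slopes of the chords Δ_i = (y_(i+1) - y_i)/h_i = -8/3, 9/2.
  3·M_0 + 10·M_1 + 2·M_2 = 6(Δ_1 - Δ_0) = 43
Clamped end conditions give two more equations: 2h_0·M_0 + h_0·M_1 = 6(Δ_0 - g'(0)) = -4 and h_1·M_1 + 2h_1·M_2 = 6(g'(5) - Δ_1) = -30.
Hence M_0 = -14/3, M_1 = 8, M_2 = -23/2.
On [3, 5], g'(x) = b_1 + 2c_1·(x - 3) + 3d_1·(x - 3)² with b_1 = Δ_1 - h_1(2M_1 + M_2)/6 = 3, c_1 = M_1/2 = 4, d_1 = (M_2 - M_1)/(6h_1) = -13/8. So g'(3) = 3.

3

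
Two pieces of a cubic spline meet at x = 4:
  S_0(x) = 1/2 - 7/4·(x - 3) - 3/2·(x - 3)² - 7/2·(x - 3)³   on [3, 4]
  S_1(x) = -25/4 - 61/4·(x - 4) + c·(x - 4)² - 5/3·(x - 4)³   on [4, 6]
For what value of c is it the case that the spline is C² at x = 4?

-12

S_0''(x) = -3 - 21·(x - 3), so S_0''(4) = -24. On the right, S_1''(4) = 2c, so c = -12.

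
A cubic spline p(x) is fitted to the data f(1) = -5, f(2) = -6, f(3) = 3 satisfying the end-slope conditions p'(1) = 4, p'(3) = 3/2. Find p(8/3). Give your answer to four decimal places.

0.7870

Let M_i = p''(x_i). Step sizes h_i = 1, 1; slopes of the chords Δ_i = (y_(i+1) - y_i)/h_i = -1, 9.
  1·M_0 + 4·M_1 + 1·M_2 = 6(Δ_1 - Δ_0) = 60
Clamped end conditions give two more equations: 2h_0·M_0 + h_0·M_1 = 6(Δ_0 - p'(1)) = -30 and h_1·M_1 + 2h_1·M_2 = 6(p'(3) - Δ_1) = -45.
Forward elimination and back-substitution give M_0 = -125/4, M_1 = 65/2, M_2 = -155/4.
On [2, 3], p(x) = -6 + 37/8·(x - 2) + 65/4·(x - 2)² - 95/8·(x - 2)³.
With (x - 2) = 2/3: p(8/3) = 85/108.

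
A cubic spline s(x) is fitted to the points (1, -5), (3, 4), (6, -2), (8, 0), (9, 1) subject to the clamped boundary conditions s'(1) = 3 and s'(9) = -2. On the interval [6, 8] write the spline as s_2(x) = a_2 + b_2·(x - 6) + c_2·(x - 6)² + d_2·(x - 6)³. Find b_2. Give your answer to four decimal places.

With m_i denoting the second derivative at x_i, h_i = 2, 3, 2, 1, and Δ_i = (y_(i+1) − y_i)/h_i = 9/2, -2, 1, 1:
  2·m_0 + 10·m_1 + 3·m_2 = 6(Δ_1 - Δ_0) = -39
  3·m_1 + 10·m_2 + 2·m_3 = 6(Δ_2 - Δ_1) = 18
  2·m_2 + 6·m_3 + 1·m_4 = 6(Δ_3 - Δ_2) = 0
Clamped end conditions give two more equations: 2h_0·m_0 + h_0·m_1 = 6(Δ_0 - s'(1)) = 9 and h_3·m_3 + 2h_3·m_4 = 6(s'(9) - Δ_3) = -18.
Solving the tridiagonal system: m_0 = 1913/364, m_1 = -547/91, m_2 = 643/182, m_3 = 32/91, m_4 = -835/91.
On [6, 8], with s_2(x) = a_2 + b_2·(x - 6) + c_2·(x - 6)² + d_2·(x - 6)³: c_2 = m_2/2 = 643/364, d_2 = (m_3 - m_2)/(6h_2) = -193/728, b_2 = Δ_2 - h_2(2m_2 + m_3)/6 = -134/91.

-1.4725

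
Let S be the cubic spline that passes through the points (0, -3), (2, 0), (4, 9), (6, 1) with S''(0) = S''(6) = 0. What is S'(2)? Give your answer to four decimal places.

4.2333

Put M_i = S'' at the i-th knot. Here h = (2, 2, 2) and Δ = (3/2, 9/2, -4), so the interior equations h_(i-1)·M_(i-1) + 2(h_(i-1)+h_i)·M_i + h_i·M_(i+1) = 6(Δ_i − Δ_(i-1)) read
  2·M_0 + 8·M_1 + 2·M_2 = 6(Δ_1 - Δ_0) = 18
  2·M_1 + 8·M_2 + 2·M_3 = 6(Δ_2 - Δ_1) = -51
Natural end conditions: M_0 = M_3 = 0.
Forward elimination and back-substitution give M_0 = 0, M_1 = 41/10, M_2 = -37/5, M_3 = 0.
On [2, 4], S'(t) = b_1 + 2c_1·(t - 2) + 3d_1·(t - 2)² with b_1 = Δ_1 - h_1(2M_1 + M_2)/6 = 127/30, c_1 = M_1/2 = 41/20, d_1 = (M_2 - M_1)/(6h_1) = -23/24. So S'(2) = 127/30.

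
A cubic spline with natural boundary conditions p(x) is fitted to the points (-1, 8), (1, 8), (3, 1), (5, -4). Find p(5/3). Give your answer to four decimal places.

Put σ_i = p'' at the i-th knot. Here h = (2, 2, 2) and Δ = (0, -7/2, -5/2), so the interior equations h_(i-1)·σ_(i-1) + 2(h_(i-1)+h_i)·σ_i + h_i·σ_(i+1) = 6(Δ_i − Δ_(i-1)) read
  2·σ_0 + 8·σ_1 + 2·σ_2 = 6(Δ_1 - Δ_0) = -21
  2·σ_1 + 8·σ_2 + 2·σ_3 = 6(Δ_2 - Δ_1) = 6
Natural end conditions: σ_0 = σ_3 = 0.
Hence σ_0 = 0, σ_1 = -3, σ_2 = 3/2, σ_3 = 0.
On [1, 3], p(x) = 8 - 2·(x - 1) - 3/2·(x - 1)² + 3/8·(x - 1)³.
With (x - 1) = 2/3: p(5/3) = 55/9.

6.1111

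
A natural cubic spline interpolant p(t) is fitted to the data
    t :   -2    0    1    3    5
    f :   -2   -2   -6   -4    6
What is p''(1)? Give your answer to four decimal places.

Write M_i for p''(x_i). With h_i = 2, 1, 2, 2 and divided differences Δ_i = 0, -4, 1, 5, the continuity of p' gives the tridiagonal system
  2·M_0 + 6·M_1 + 1·M_2 = 6(Δ_1 - Δ_0) = -24
  1·M_1 + 6·M_2 + 2·M_3 = 6(Δ_2 - Δ_1) = 30
  2·M_2 + 8·M_3 + 2·M_4 = 6(Δ_3 - Δ_2) = 24
Natural end conditions: M_0 = M_4 = 0.
Solving: M_0 = 0, M_1 = -39/8, M_2 = 21/4, M_3 = 27/16, M_4 = 0.

5.2500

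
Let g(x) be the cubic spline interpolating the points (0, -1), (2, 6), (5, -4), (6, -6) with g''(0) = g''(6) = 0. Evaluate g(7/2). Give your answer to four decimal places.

2.1805

Let M_i = g''(x_i). Step sizes h_i = 2, 3, 1; slopes of the chords Δ_i = (y_(i+1) - y_i)/h_i = 7/2, -10/3, -2.
  2·M_0 + 10·M_1 + 3·M_2 = 6(Δ_1 - Δ_0) = -41
  3·M_1 + 8·M_2 + 1·M_3 = 6(Δ_2 - Δ_1) = 8
Natural end conditions: M_0 = M_3 = 0.
Hence M_0 = 0, M_1 = -352/71, M_2 = 203/71, M_3 = 0.
On [2, 5], g(x) = 6 + 83/426·(x - 2) - 176/71·(x - 2)² + 185/426·(x - 2)³.
With (x - 2) = 3/2: g(7/2) = 2477/1136.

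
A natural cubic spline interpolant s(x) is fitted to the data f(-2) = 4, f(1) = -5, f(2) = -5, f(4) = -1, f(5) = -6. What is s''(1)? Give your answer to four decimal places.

Let M_i = s''(x_i). Step sizes h_i = 3, 1, 2, 1; slopes of the chords Δ_i = (y_(i+1) - y_i)/h_i = -3, 0, 2, -5.
  3·M_0 + 8·M_1 + 1·M_2 = 6(Δ_1 - Δ_0) = 18
  1·M_1 + 6·M_2 + 2·M_3 = 6(Δ_2 - Δ_1) = 12
  2·M_2 + 6·M_3 + 1·M_4 = 6(Δ_3 - Δ_2) = -42
Natural end conditions: M_0 = M_4 = 0.
Solving: M_0 = 0, M_1 = 42/25, M_2 = 114/25, M_3 = -213/25, M_4 = 0.

1.6800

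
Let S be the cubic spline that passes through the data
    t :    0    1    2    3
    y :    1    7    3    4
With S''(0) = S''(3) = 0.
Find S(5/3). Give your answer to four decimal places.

4.4815

With m_i denoting the second derivative at x_i, h_i = 1, 1, 1, and Δ_i = (y_(i+1) − y_i)/h_i = 6, -4, 1:
  1·m_0 + 4·m_1 + 1·m_2 = 6(Δ_1 - Δ_0) = -60
  1·m_1 + 4·m_2 + 1·m_3 = 6(Δ_2 - Δ_1) = 30
Natural end conditions: m_0 = m_3 = 0.
Forward elimination and back-substitution give m_0 = 0, m_1 = -18, m_2 = 12, m_3 = 0.
On [1, 2], S(t) = 7 + 0·(t - 1) - 9·(t - 1)² + 5·(t - 1)³.
With (t - 1) = 2/3: S(5/3) = 121/27.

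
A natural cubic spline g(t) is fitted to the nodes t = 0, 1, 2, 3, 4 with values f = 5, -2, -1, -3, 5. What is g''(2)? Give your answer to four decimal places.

-12.8571

With M_i denoting the second derivative at x_i, h_i = 1, 1, 1, 1, and Δ_i = (y_(i+1) − y_i)/h_i = -7, 1, -2, 8:
  1·M_0 + 4·M_1 + 1·M_2 = 6(Δ_1 - Δ_0) = 48
  1·M_1 + 4·M_2 + 1·M_3 = 6(Δ_2 - Δ_1) = -18
  1·M_2 + 4·M_3 + 1·M_4 = 6(Δ_3 - Δ_2) = 60
Natural end conditions: M_0 = M_4 = 0.
Hence M_0 = 0, M_1 = 213/14, M_2 = -90/7, M_3 = 255/14, M_4 = 0.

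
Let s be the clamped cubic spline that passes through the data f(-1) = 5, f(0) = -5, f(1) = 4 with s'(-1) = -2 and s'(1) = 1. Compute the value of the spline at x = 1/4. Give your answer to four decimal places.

-3.7109

Put σ_i = s'' at the i-th knot. Here h = (1, 1) and Δ = (-10, 9), so the interior equations h_(i-1)·σ_(i-1) + 2(h_(i-1)+h_i)·σ_i + h_i·σ_(i+1) = 6(Δ_i − Δ_(i-1)) read
  1·σ_0 + 4·σ_1 + 1·σ_2 = 6(Δ_1 - Δ_0) = 114
Clamped end conditions give two more equations: 2h_0·σ_0 + h_0·σ_1 = 6(Δ_0 - s'(-1)) = -48 and h_1·σ_1 + 2h_1·σ_2 = 6(s'(1) - Δ_1) = -48.
Solving: σ_0 = -51, σ_1 = 54, σ_2 = -51.
On [0, 1], s(x) = -5 - 1/2·x + 27·x² - 35/2·x³.
With x = 1/4: s(1/4) = -475/128.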